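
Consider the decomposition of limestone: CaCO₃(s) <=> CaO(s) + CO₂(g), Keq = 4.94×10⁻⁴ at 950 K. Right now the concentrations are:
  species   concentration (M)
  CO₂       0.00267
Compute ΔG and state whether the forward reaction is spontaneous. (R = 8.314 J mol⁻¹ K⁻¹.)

ΔG = 13.3 kJ/mol; the forward reaction is non-spontaneous

(CaCO₃, CaO are pure solids — omitted from Q.)
Q = [CO₂] = 0.00267
ΔG = RT ln(Q/Keq) = (8.314 J mol⁻¹ K⁻¹)(950 K) × ln(0.00267/4.94×10⁻⁴)
   = (7.898 kJ/mol)(1.687) = 13.3 kJ/mol
ΔG > 0, so the forward reaction is non-spontaneous (proceeds in reverse).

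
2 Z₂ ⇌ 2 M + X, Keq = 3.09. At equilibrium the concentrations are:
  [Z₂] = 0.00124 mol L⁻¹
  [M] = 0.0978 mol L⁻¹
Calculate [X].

[X] = 4.97×10⁻⁴ mol L⁻¹

At equilibrium, Keq = [M]²·[X] / [Z₂]² = 3.09.
(0.0978)²·([X]) / (0.00124)² = 3.09
[X] = 4.97×10⁻⁴ mol L⁻¹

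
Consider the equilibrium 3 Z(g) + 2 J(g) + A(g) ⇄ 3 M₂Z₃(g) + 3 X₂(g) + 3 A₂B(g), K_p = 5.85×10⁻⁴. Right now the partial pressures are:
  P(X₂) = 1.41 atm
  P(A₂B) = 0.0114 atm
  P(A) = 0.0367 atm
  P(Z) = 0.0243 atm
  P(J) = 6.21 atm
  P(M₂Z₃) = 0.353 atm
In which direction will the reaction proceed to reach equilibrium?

to the left

Q_p = P(M₂Z₃)³·P(X₂)³·P(A₂B)³ / (P(Z)³·P(J)²·P(A)) = (0.353)³·(1.41)³·(0.0114)³ / ((0.0243)³·(6.21)²·(0.0367)) = 0.00900
Q_p = 0.00900 > K_p = 5.85×10⁻⁴, so the reverse reaction proceeds.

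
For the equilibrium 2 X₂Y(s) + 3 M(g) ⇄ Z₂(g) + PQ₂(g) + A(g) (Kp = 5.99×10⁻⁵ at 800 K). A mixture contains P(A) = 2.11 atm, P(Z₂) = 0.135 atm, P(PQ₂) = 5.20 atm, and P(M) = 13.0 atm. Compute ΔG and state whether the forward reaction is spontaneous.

(X₂Y is a pure solid — omitted from Qp.)
Qp = P(Z₂)·P(PQ₂)·P(A) / P(M)³ = (0.135)·(5.20)·(2.11) / (13.0)³ = 6.74×10⁻⁴
ΔG = RT ln(Qp/Kp) = (8.314 J mol⁻¹ K⁻¹)(800 K) × ln(6.74×10⁻⁴/5.99×10⁻⁵)
   = (6.651 kJ/mol)(2.421) = 16.1 kJ/mol
ΔG > 0, so the forward reaction is non-spontaneous (proceeds in reverse).

ΔG = 16.1 kJ/mol; the forward reaction is non-spontaneous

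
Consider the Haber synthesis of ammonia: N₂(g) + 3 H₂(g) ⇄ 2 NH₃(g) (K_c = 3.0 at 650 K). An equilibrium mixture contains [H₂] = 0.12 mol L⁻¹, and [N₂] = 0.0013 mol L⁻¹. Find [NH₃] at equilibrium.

[NH₃] = 0.0026 mol L⁻¹

At equilibrium, K_c = [NH₃]² / ([N₂]·[H₂]³) = 3.0.
([NH₃])² / ((0.0013)·(0.12)³) = 3.0
[NH₃]² = 6.74×10⁻⁶ ⇒ [NH₃] = 0.0026 mol L⁻¹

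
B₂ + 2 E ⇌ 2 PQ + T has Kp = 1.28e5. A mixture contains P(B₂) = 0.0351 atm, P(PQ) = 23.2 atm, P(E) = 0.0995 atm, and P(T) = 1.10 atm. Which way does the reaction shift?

in the reverse direction

Qp = P(PQ)²·P(T) / (P(B₂)·P(E)²) = (23.2)²·(1.10) / ((0.0351)·(0.0995)²) = 1.70e6
Qp = 1.70e6 > Kp = 1.28e5, so the reverse reaction proceeds.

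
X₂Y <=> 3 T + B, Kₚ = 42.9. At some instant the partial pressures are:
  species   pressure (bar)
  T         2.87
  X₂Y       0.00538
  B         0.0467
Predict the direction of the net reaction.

toward reactants

Qₚ = P(T)³·P(B) / P(X₂Y) = (2.87)³·(0.0467) / (0.00538) = 205
Qₚ = 205 > Kₚ = 42.9, so the reverse reaction proceeds.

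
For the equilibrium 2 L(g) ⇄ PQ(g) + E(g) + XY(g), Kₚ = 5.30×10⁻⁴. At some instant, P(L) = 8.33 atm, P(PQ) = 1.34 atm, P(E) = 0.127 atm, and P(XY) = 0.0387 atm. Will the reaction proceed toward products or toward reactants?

to the right

Qₚ = P(PQ)·P(E)·P(XY) / P(L)² = (1.34)·(0.127)·(0.0387) / (8.33)² = 9.49×10⁻⁵
Qₚ = 9.49×10⁻⁵ < Kₚ = 5.30×10⁻⁴, so the forward reaction proceeds.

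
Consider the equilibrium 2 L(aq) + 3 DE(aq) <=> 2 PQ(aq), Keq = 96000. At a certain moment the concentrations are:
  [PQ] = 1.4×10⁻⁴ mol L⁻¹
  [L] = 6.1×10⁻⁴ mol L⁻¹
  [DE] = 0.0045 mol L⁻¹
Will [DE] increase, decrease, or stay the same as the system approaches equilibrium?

increase

Q = [PQ]² / ([L]²·[DE]³) = (1.4×10⁻⁴)² / ((6.1×10⁻⁴)²·(0.0045)³) = 5.8×10⁵
Q = 5.8×10⁵ > Keq = 96000: net reverse reaction.
DE is a reactant, so it increases.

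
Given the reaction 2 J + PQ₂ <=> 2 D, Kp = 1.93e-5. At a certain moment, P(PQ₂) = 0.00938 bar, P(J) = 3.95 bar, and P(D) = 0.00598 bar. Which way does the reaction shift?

Qp = P(D)² / (P(J)²·P(PQ₂)) = (0.00598)² / ((3.95)²·(0.00938)) = 2.44e-4
Qp = 2.44e-4 > Kp = 1.93e-5, so the reverse reaction proceeds.

to the left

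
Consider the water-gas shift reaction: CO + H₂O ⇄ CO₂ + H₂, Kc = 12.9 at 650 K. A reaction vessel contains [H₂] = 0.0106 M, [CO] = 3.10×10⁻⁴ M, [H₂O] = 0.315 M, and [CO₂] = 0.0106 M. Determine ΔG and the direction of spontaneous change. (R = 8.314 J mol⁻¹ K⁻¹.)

Qc = [CO₂]·[H₂] / ([CO]·[H₂O]) = (0.0106)·(0.0106) / ((3.10×10⁻⁴)·(0.315)) = 1.15
ΔG = RT ln(Qc/Kc) = (8.314 J mol⁻¹ K⁻¹)(650 K) × ln(1.15/12.9)
   = (5.404 kJ/mol)(-2.417) = -13.1 kJ/mol
ΔG < 0, so the forward reaction is spontaneous (proceeds forward).

ΔG = -13.1 kJ/mol; the forward reaction is spontaneous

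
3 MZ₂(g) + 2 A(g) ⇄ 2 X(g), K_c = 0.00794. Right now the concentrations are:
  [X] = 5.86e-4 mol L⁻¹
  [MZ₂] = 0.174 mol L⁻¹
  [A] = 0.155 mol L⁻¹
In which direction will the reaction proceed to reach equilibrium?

to the right

Q_c = [X]² / ([MZ₂]³·[A]²) = (5.86e-4)² / ((0.174)³·(0.155)²) = 0.00271
Q_c = 0.00271 < K_c = 0.00794, so the forward reaction proceeds.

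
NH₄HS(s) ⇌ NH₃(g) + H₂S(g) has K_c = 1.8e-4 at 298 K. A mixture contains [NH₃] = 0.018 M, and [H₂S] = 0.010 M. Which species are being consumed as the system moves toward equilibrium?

none (at equilibrium)

(NH₄HS is a pure solid — omitted from Q_c.)
Q_c = [NH₃]·[H₂S] = (0.018)·(0.010) = 1.8e-4
Q_c = 1.8e-4 = K_c; the system is at equilibrium.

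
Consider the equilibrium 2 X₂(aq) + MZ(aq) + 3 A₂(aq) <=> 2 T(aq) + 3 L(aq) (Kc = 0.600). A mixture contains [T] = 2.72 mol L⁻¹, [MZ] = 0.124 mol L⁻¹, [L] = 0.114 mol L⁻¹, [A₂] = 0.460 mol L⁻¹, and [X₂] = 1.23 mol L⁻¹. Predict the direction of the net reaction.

Qc = [T]²·[L]³ / ([X₂]²·[MZ]·[A₂]³) = (2.72)²·(0.114)³ / ((1.23)²·(0.124)·(0.460)³) = 0.600
Qc = 0.600 = Kc, so the system is already at equilibrium.

neither direction; the system is at equilibrium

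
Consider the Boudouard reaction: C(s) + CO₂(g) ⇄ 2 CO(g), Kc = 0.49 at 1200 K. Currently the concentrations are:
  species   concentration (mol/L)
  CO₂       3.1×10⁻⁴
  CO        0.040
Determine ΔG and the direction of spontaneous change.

(C is a pure solid — omitted from Qc.)
Qc = [CO]² / [CO₂] = (0.040)² / (3.1×10⁻⁴) = 5.16
ΔG = RT ln(Qc/Kc) = (8.314 J mol⁻¹ K⁻¹)(1200 K) × ln(5.16/0.49)
   = (9.977 kJ/mol)(2.354) = 23.5 kJ/mol
ΔG > 0, so the forward reaction is non-spontaneous (proceeds in reverse).

ΔG = 23.5 kJ/mol; the forward reaction is non-spontaneous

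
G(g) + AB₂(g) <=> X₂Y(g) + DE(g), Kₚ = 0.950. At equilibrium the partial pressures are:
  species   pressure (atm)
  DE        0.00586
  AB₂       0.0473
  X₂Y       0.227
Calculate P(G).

P(G) = 0.0296 atm

At equilibrium, Kₚ = P(X₂Y)·P(DE) / (P(G)·P(AB₂)) = 0.950.
(0.227)·(0.00586) / ((P(G))·(0.0473)) = 0.950
P(G) = 0.0296 atm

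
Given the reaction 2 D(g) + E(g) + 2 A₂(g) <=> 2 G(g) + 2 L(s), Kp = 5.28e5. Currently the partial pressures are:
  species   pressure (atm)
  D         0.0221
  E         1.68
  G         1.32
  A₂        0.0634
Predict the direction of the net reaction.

no net change (already at equilibrium)

(L is a pure solid — omitted from Qp.)
Qp = P(G)² / (P(D)²·P(E)·P(A₂)²) = (1.32)² / ((0.0221)²·(1.68)·(0.0634)²) = 5.28e5
Qp = 5.28e5 = Kp, so the system is already at equilibrium.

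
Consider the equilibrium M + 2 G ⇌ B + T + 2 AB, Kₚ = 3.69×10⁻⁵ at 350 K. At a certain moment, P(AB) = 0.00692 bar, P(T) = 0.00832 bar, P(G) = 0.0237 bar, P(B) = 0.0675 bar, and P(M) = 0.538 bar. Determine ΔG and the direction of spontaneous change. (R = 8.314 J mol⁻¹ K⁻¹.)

Qₚ = P(B)·P(T)·P(AB)² / (P(M)·P(G)²) = (0.0675)·(0.00832)·(0.00692)² / ((0.538)·(0.0237)²) = 8.90×10⁻⁵
ΔG = RT ln(Qₚ/Kₚ) = (8.314 J mol⁻¹ K⁻¹)(350 K) × ln(8.90×10⁻⁵/3.69×10⁻⁵)
   = (2.910 kJ/mol)(0.8804) = 2.56 kJ/mol
ΔG > 0, so the forward reaction is non-spontaneous (proceeds in reverse).

ΔG = 2.56 kJ/mol; the forward reaction is non-spontaneous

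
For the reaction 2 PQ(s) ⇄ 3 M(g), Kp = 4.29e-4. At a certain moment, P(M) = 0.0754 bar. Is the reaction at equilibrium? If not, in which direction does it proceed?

neither direction; the system is at equilibrium

(PQ is a pure solid — omitted from Qp.)
Qp = P(M)³ = (0.0754)³ = 4.29e-4
Qp = 4.29e-4 = Kp, so the system is already at equilibrium.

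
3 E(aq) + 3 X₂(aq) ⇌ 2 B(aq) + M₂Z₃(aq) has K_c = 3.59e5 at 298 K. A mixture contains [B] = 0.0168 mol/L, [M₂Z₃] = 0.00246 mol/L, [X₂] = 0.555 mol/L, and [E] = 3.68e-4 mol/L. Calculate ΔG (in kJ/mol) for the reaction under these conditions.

ΔG = -3.67 kJ/mol

Q_c = [B]²·[M₂Z₃] / ([E]³·[X₂]³) = (0.0168)²·(0.00246) / ((3.68e-4)³·(0.555)³) = 81500
ΔG = RT ln(Q_c/K_c) = (8.314 J mol⁻¹ K⁻¹)(298 K) × ln(81500/3.59e5)
   = (2.478 kJ/mol)(-1.483) = -3.67 kJ/mol
ΔG < 0, so the forward reaction is spontaneous (proceeds forward).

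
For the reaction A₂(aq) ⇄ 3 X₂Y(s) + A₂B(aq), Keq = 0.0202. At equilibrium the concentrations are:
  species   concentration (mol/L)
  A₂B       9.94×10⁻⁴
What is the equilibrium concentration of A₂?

(X₂Y is a pure solid — omitted from Keq.)
At equilibrium, Keq = [A₂B] / [A₂] = 0.0202.
(9.94×10⁻⁴) / ([A₂]) = 0.0202
[A₂] = 0.0492 mol/L

[A₂] = 0.0492 mol/L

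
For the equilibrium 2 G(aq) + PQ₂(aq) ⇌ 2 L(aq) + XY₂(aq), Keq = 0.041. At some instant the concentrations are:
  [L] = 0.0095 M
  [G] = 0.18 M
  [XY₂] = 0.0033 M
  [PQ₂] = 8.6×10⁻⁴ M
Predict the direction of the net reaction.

Q = [L]²·[XY₂] / ([G]²·[PQ₂]) = (0.0095)²·(0.0033) / ((0.18)²·(8.6×10⁻⁴)) = 0.011
Q = 0.011 < Keq = 0.041, so the forward reaction proceeds.

forward (toward products)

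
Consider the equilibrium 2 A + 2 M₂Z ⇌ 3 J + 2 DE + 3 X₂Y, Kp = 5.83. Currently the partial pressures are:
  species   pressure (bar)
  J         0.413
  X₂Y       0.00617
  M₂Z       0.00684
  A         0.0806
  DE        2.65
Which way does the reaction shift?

Qp = P(J)³·P(DE)²·P(X₂Y)³ / (P(A)²·P(M₂Z)²) = (0.413)³·(2.65)²·(0.00617)³ / ((0.0806)²·(0.00684)²) = 0.382
Qp = 0.382 < Kp = 5.83, so the forward reaction proceeds.

in the forward direction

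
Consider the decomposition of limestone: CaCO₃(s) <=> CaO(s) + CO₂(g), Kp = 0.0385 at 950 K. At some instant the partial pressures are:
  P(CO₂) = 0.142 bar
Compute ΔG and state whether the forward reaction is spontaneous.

ΔG = 10.3 kJ/mol; the forward reaction is non-spontaneous

(CaCO₃, CaO are pure solids — omitted from Qp.)
Qp = P(CO₂) = 0.142
ΔG = RT ln(Qp/Kp) = (8.314 J mol⁻¹ K⁻¹)(950 K) × ln(0.142/0.0385)
   = (7.898 kJ/mol)(1.305) = 10.3 kJ/mol
ΔG > 0, so the forward reaction is non-spontaneous (proceeds in reverse).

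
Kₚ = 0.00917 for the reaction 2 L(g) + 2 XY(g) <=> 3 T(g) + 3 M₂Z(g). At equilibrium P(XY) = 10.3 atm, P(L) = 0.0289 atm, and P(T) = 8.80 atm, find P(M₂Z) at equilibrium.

P(M₂Z) = 0.0106 atm

At equilibrium, Kₚ = P(T)³·P(M₂Z)³ / (P(L)²·P(XY)²) = 0.00917.
(8.80)³·(P(M₂Z))³ / ((0.0289)²·(10.3)²) = 0.00917
P(M₂Z)³ = 1.19×10⁻⁶ ⇒ P(M₂Z) = 0.0106 atm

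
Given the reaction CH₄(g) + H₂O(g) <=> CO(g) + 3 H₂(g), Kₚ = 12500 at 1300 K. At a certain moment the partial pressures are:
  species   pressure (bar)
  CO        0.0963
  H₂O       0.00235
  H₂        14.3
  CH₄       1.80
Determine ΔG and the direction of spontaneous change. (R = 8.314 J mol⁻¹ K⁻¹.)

Qₚ = P(CO)·P(H₂)³ / (P(CH₄)·P(H₂O)) = (0.0963)·(14.3)³ / ((1.80)·(0.00235)) = 66600
ΔG = RT ln(Qₚ/Kₚ) = (8.314 J mol⁻¹ K⁻¹)(1300 K) × ln(66600/12500)
   = (10.81 kJ/mol)(1.673) = 18.1 kJ/mol
ΔG > 0, so the forward reaction is non-spontaneous (proceeds in reverse).

ΔG = 18.1 kJ/mol; the forward reaction is non-spontaneous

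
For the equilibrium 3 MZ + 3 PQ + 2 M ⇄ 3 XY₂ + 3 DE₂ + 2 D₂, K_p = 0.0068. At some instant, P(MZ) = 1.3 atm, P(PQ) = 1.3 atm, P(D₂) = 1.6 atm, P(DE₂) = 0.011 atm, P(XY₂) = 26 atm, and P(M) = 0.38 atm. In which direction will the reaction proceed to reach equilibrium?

Q_p = P(XY₂)³·P(DE₂)³·P(D₂)² / (P(MZ)³·P(PQ)³·P(M)²) = (26)³·(0.011)³·(1.6)² / ((1.3)³·(1.3)³·(0.38)²) = 0.086
Q_p = 0.086 > K_p = 0.0068, so the reverse reaction proceeds.

toward reactants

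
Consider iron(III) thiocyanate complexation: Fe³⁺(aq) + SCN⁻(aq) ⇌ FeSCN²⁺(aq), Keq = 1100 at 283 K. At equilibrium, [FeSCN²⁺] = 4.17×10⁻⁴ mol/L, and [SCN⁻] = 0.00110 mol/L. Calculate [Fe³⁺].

At equilibrium, Keq = [FeSCN²⁺] / ([Fe³⁺]·[SCN⁻]) = 1100.
(4.17×10⁻⁴) / (([Fe³⁺])·(0.00110)) = 1100
[Fe³⁺] = 3.45×10⁻⁴ mol/L

[Fe³⁺] = 3.45×10⁻⁴ mol/L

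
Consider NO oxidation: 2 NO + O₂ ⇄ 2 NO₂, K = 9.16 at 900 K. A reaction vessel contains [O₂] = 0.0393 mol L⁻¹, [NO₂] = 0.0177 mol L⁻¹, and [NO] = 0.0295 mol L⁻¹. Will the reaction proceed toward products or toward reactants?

Q = [NO₂]² / ([NO]²·[O₂]) = (0.0177)² / ((0.0295)²·(0.0393)) = 9.16
Q = 9.16 = K, so the system is already at equilibrium.

at equilibrium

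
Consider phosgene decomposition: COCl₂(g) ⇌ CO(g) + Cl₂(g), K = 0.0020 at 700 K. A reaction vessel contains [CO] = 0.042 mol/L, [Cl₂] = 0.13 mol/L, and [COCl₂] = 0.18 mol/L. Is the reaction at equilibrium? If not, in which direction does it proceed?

Q = [CO]·[Cl₂] / [COCl₂] = (0.042)·(0.13) / (0.18) = 0.030
Q = 0.030 > K = 0.0020, so the reverse reaction proceeds.

to the left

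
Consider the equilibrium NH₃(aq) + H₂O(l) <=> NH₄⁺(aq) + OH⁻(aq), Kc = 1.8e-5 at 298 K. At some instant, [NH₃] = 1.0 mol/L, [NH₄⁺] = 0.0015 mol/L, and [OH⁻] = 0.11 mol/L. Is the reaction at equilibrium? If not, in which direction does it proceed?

(H₂O is a pure liquid — omitted from Qc.)
Qc = [NH₄⁺]·[OH⁻] / [NH₃] = (0.0015)·(0.11) / (1.0) = 1.7e-4
Qc = 1.7e-4 > Kc = 1.8e-5, so the reverse reaction proceeds.

toward reactants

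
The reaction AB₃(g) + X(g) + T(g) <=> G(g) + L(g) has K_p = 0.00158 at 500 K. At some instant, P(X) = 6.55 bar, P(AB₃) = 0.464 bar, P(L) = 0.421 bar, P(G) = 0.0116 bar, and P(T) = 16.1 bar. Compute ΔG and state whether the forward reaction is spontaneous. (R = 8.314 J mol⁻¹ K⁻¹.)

Q_p = P(G)·P(L) / (P(AB₃)·P(X)·P(T)) = (0.0116)·(0.421) / ((0.464)·(6.55)·(16.1)) = 9.98e-5
ΔG = RT ln(Q_p/K_p) = (8.314 J mol⁻¹ K⁻¹)(500 K) × ln(9.98e-5/0.00158)
   = (4.157 kJ/mol)(-2.762) = -11.5 kJ/mol
ΔG < 0, so the forward reaction is spontaneous (proceeds forward).

ΔG = -11.5 kJ/mol; the forward reaction is spontaneous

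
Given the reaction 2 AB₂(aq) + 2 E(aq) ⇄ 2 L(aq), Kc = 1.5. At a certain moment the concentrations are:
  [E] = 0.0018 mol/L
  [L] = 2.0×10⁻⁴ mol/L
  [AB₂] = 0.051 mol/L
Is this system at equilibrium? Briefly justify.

Qc = [L]² / ([AB₂]²·[E]²) = (2.0×10⁻⁴)² / ((0.051)²·(0.0018)²) = 4.7
Qc = 4.7 > Kc = 1.5: net reverse reaction.

no; Q > K, reaction proceeds in reverse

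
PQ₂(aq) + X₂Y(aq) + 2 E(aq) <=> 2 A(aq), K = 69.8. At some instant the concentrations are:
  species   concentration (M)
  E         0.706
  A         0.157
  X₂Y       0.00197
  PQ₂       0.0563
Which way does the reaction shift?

Q = [A]² / ([PQ₂]·[X₂Y]·[E]²) = (0.157)² / ((0.0563)·(0.00197)·(0.706)²) = 446
Q = 446 > K = 69.8, so the reverse reaction proceeds.

reverse (toward reactants)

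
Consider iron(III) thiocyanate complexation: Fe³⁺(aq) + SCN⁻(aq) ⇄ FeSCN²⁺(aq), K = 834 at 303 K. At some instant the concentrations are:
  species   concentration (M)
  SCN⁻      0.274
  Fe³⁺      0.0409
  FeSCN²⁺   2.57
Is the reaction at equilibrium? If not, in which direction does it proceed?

in the forward direction

Q = [FeSCN²⁺] / ([Fe³⁺]·[SCN⁻]) = (2.57) / ((0.0409)·(0.274)) = 229
Q = 229 < K = 834, so the forward reaction proceeds.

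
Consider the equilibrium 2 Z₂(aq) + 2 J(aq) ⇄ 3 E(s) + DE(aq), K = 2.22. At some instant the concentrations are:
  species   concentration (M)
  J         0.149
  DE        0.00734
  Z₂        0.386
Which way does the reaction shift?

at equilibrium

(E is a pure solid — omitted from Q.)
Q = [DE] / ([Z₂]²·[J]²) = (0.00734) / ((0.386)²·(0.149)²) = 2.22
Q = 2.22 = K, so the system is already at equilibrium.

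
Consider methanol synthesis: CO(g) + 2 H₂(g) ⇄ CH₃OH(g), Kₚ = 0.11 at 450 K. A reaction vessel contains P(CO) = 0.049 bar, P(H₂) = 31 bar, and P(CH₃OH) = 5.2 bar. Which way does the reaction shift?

no net change (already at equilibrium)

Qₚ = P(CH₃OH) / (P(CO)·P(H₂)²) = (5.2) / ((0.049)·(31)²) = 0.11
Qₚ = 0.11 = Kₚ, so the system is already at equilibrium.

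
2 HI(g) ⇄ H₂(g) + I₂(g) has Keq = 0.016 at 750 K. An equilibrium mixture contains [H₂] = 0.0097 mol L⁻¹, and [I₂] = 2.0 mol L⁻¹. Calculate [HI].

[HI] = 1.1 mol L⁻¹

At equilibrium, Keq = [H₂]·[I₂] / [HI]² = 0.016.
(0.0097)·(2.0) / ([HI])² = 0.016
[HI]² = 1.21 ⇒ [HI] = 1.1 mol L⁻¹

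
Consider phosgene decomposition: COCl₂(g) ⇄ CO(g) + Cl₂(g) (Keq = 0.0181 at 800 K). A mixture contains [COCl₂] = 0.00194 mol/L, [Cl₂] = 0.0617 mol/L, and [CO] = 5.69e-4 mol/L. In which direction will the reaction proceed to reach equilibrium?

neither direction; the system is at equilibrium

Q = [CO]·[Cl₂] / [COCl₂] = (5.69e-4)·(0.0617) / (0.00194) = 0.0181
Q = 0.0181 = Keq, so the system is already at equilibrium.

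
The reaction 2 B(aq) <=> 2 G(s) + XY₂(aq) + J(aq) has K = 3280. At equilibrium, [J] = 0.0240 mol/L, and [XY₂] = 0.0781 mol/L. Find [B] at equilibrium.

[B] = 7.56×10⁻⁴ mol/L

(G is a pure solid — omitted from K.)
At equilibrium, K = [XY₂]·[J] / [B]² = 3280.
(0.0781)·(0.0240) / ([B])² = 3280
[B]² = 5.71×10⁻⁷ ⇒ [B] = 7.56×10⁻⁴ mol/L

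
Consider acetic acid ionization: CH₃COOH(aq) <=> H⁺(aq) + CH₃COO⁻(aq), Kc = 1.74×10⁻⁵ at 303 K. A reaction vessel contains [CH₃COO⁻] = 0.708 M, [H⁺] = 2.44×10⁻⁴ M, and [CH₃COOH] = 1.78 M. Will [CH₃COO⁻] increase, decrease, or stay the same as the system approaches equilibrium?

decrease

Qc = [H⁺]·[CH₃COO⁻] / [CH₃COOH] = (2.44×10⁻⁴)·(0.708) / (1.78) = 9.71×10⁻⁵
Qc = 9.71×10⁻⁵ > Kc = 1.74×10⁻⁵: net reverse reaction.
CH₃COO⁻ is a product, so it decreases.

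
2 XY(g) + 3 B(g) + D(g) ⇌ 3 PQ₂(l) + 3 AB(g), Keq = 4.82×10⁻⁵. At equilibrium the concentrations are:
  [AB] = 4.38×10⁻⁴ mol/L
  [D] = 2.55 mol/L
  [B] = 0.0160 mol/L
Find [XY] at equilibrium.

(PQ₂ is a pure liquid — omitted from Keq.)
At equilibrium, Keq = [AB]³ / ([XY]²·[B]³·[D]) = 4.82×10⁻⁵.
(4.38×10⁻⁴)³ / (([XY])²·(0.0160)³·(2.55)) = 4.82×10⁻⁵
[XY]² = 0.167 ⇒ [XY] = 0.409 mol/L

[XY] = 0.409 mol/L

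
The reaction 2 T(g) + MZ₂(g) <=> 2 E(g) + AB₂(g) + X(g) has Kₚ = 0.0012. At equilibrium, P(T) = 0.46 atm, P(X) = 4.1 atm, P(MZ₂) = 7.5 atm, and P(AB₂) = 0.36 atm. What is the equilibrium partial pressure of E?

P(E) = 0.036 atm

At equilibrium, Kₚ = P(E)²·P(AB₂)·P(X) / (P(T)²·P(MZ₂)) = 0.0012.
(P(E))²·(0.36)·(4.1) / ((0.46)²·(7.5)) = 0.0012
P(E)² = 0.00129 ⇒ P(E) = 0.036 atm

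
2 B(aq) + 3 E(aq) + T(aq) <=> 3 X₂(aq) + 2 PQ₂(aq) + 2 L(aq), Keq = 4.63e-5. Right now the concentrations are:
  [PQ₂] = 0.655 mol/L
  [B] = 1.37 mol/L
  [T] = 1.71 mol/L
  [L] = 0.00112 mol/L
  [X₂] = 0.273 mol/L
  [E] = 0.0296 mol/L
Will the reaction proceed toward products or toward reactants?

reverse (toward reactants)

Q = [X₂]³·[PQ₂]²·[L]² / ([B]²·[E]³·[T]) = (0.273)³·(0.655)²·(0.00112)² / ((1.37)²·(0.0296)³·(1.71)) = 1.32e-4
Q = 1.32e-4 > Keq = 4.63e-5, so the reverse reaction proceeds.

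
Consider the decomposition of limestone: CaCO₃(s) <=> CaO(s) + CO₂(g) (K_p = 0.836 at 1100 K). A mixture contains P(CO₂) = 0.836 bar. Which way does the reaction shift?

at equilibrium

(CaCO₃, CaO are pure solids — omitted from Q_p.)
Q_p = P(CO₂) = 0.836
Q_p = 0.836 = K_p, so the system is already at equilibrium.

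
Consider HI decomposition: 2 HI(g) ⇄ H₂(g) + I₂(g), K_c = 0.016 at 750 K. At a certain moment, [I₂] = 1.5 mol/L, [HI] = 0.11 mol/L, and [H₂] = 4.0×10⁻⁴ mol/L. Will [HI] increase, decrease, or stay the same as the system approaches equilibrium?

increase

Q_c = [H₂]·[I₂] / [HI]² = (4.0×10⁻⁴)·(1.5) / (0.11)² = 0.050
Q_c = 0.050 > K_c = 0.016: net reverse reaction.
HI is a reactant, so it increases.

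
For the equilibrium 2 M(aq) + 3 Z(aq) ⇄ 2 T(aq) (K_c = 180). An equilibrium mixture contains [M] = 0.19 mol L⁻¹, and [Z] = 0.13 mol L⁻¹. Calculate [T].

At equilibrium, K_c = [T]² / ([M]²·[Z]³) = 180.
([T])² / ((0.19)²·(0.13)³) = 180
[T]² = 0.0143 ⇒ [T] = 0.12 mol L⁻¹

[T] = 0.12 mol L⁻¹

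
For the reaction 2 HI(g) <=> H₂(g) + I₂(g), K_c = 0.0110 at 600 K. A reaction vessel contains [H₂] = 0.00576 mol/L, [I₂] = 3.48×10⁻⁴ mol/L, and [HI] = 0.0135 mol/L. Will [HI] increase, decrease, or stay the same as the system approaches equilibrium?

Q_c = [H₂]·[I₂] / [HI]² = (0.00576)·(3.48×10⁻⁴) / (0.0135)² = 0.0110
Q_c = 0.0110 = K_c; the system is at equilibrium.

stay the same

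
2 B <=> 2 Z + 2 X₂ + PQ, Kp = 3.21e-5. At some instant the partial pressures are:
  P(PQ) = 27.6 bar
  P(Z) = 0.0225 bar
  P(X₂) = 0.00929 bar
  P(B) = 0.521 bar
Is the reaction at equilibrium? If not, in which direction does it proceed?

Qp = P(Z)²·P(X₂)²·P(PQ) / P(B)² = (0.0225)²·(0.00929)²·(27.6) / (0.521)² = 4.44e-6
Qp = 4.44e-6 < Kp = 3.21e-5, so the forward reaction proceeds.

to the right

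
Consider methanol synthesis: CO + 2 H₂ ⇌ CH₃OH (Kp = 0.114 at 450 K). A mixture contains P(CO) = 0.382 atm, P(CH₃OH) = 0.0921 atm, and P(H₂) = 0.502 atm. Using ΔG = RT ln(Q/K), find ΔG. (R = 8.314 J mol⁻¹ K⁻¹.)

Qp = P(CH₃OH) / (P(CO)·P(H₂)²) = (0.0921) / ((0.382)·(0.502)²) = 0.957
ΔG = RT ln(Qp/Kp) = (8.314 J mol⁻¹ K⁻¹)(450 K) × ln(0.957/0.114)
   = (3.741 kJ/mol)(2.128) = 7.96 kJ/mol
ΔG > 0, so the forward reaction is non-spontaneous (proceeds in reverse).

ΔG = 7.96 kJ/mol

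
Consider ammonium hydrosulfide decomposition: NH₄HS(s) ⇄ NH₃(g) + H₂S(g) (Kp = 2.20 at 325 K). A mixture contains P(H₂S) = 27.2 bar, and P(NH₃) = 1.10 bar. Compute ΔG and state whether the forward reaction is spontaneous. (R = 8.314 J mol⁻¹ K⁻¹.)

(NH₄HS is a pure solid — omitted from Qp.)
Qp = P(NH₃)·P(H₂S) = (1.10)·(27.2) = 29.9
ΔG = RT ln(Qp/Kp) = (8.314 J mol⁻¹ K⁻¹)(325 K) × ln(29.9/2.20)
   = (2.702 kJ/mol)(2.609) = 7.05 kJ/mol
ΔG > 0, so the forward reaction is non-spontaneous (proceeds in reverse).

ΔG = 7.05 kJ/mol; the forward reaction is non-spontaneous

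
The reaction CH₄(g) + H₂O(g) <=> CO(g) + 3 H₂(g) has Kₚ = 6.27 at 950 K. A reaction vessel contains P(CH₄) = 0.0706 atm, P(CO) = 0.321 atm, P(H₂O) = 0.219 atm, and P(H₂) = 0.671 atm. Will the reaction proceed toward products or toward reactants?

Qₚ = P(CO)·P(H₂)³ / (P(CH₄)·P(H₂O)) = (0.321)·(0.671)³ / ((0.0706)·(0.219)) = 6.27
Qₚ = 6.27 = Kₚ, so the system is already at equilibrium.

neither direction; the system is at equilibrium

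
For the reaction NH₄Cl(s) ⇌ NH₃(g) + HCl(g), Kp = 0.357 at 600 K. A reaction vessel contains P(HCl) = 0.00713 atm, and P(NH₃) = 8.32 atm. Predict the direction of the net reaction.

(NH₄Cl is a pure solid — omitted from Qp.)
Qp = P(NH₃)·P(HCl) = (8.32)·(0.00713) = 0.0593
Qp = 0.0593 < Kp = 0.357, so the forward reaction proceeds.

toward products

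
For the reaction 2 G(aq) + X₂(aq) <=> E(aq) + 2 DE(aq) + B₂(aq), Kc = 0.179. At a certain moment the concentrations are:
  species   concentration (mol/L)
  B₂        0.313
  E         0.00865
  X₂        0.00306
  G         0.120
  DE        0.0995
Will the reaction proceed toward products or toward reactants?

Qc = [E]·[DE]²·[B₂] / ([G]²·[X₂]) = (0.00865)·(0.0995)²·(0.313) / ((0.120)²·(0.00306)) = 0.608
Qc = 0.608 > Kc = 0.179, so the reverse reaction proceeds.

toward reactants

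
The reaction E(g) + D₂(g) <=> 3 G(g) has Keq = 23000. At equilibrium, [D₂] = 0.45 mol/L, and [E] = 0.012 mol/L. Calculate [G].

At equilibrium, Keq = [G]³ / ([E]·[D₂]) = 23000.
([G])³ / ((0.012)·(0.45)) = 23000
[G]³ = 124 ⇒ [G] = 5.0 mol/L

[G] = 5.0 mol/L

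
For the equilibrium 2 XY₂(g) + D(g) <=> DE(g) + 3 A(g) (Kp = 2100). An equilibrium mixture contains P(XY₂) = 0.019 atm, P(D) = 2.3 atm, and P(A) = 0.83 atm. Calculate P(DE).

P(DE) = 3.0 atm

At equilibrium, Kp = P(DE)·P(A)³ / (P(XY₂)²·P(D)) = 2100.
(P(DE))·(0.83)³ / ((0.019)²·(2.3)) = 2100
P(DE) = 3.05 = 3.0 atm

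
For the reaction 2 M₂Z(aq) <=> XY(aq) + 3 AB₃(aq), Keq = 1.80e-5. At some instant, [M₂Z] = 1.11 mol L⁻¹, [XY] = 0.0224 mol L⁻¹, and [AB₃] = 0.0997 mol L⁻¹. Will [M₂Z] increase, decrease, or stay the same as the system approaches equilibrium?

Q = [XY]·[AB₃]³ / [M₂Z]² = (0.0224)·(0.0997)³ / (1.11)² = 1.80e-5
Q = 1.80e-5 = Keq; the system is at equilibrium.

stay the same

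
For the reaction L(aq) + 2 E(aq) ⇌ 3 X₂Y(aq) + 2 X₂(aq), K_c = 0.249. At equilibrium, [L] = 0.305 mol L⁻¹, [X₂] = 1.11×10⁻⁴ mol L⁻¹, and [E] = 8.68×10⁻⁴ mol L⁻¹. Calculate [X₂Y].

[X₂Y] = 1.67 mol L⁻¹

At equilibrium, K_c = [X₂Y]³·[X₂]² / ([L]·[E]²) = 0.249.
([X₂Y])³·(1.11×10⁻⁴)² / ((0.305)·(8.68×10⁻⁴)²) = 0.249
[X₂Y]³ = 4.64 ⇒ [X₂Y] = 1.67 mol L⁻¹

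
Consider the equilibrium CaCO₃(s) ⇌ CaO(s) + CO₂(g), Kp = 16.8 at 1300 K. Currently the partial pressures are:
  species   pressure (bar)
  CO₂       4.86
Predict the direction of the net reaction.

(CaCO₃, CaO are pure solids — omitted from Qp.)
Qp = P(CO₂) = 4.86
Qp = 4.86 < Kp = 16.8, so the forward reaction proceeds.

toward products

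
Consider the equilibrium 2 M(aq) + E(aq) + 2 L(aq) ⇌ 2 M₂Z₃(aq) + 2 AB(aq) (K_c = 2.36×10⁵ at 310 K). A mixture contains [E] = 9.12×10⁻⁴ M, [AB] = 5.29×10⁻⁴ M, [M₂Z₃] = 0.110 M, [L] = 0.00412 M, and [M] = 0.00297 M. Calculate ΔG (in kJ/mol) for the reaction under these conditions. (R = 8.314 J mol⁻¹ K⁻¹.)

ΔG = -5.81 kJ/mol

Q_c = [M₂Z₃]²·[AB]² / ([M]²·[E]·[L]²) = (0.110)²·(5.29×10⁻⁴)² / ((0.00297)²·(9.12×10⁻⁴)·(0.00412)²) = 24800
ΔG = RT ln(Q_c/K_c) = (8.314 J mol⁻¹ K⁻¹)(310 K) × ln(24800/2.36×10⁵)
   = (2.577 kJ/mol)(-2.253) = -5.81 kJ/mol
ΔG < 0, so the forward reaction is spontaneous (proceeds forward).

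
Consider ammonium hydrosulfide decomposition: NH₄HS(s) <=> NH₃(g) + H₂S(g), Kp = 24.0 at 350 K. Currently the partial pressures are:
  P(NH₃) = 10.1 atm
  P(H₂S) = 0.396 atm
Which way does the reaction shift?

(NH₄HS is a pure solid — omitted from Qp.)
Qp = P(NH₃)·P(H₂S) = (10.1)·(0.396) = 4.00
Qp = 4.00 < Kp = 24.0, so the forward reaction proceeds.

forward (toward products)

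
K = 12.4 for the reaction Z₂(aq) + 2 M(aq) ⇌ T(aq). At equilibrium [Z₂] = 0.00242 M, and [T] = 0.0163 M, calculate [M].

At equilibrium, K = [T] / ([Z₂]·[M]²) = 12.4.
(0.0163) / ((0.00242)·([M])²) = 12.4
[M]² = 0.543 ⇒ [M] = 0.737 M

[M] = 0.737 M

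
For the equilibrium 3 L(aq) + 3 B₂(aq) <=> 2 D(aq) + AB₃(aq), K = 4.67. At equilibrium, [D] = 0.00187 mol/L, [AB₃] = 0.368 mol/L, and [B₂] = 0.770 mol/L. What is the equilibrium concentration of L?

At equilibrium, K = [D]²·[AB₃] / ([L]³·[B₂]³) = 4.67.
(0.00187)²·(0.368) / (([L])³·(0.770)³) = 4.67
[L]³ = 6.04×10⁻⁷ ⇒ [L] = 0.00845 mol/L

[L] = 0.00845 mol/L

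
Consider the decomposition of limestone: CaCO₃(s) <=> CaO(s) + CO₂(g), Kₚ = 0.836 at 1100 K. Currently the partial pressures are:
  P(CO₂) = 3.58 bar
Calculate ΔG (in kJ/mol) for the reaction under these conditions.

ΔG = 13.3 kJ/mol

(CaCO₃, CaO are pure solids — omitted from Qₚ.)
Qₚ = P(CO₂) = 3.58
ΔG = RT ln(Qₚ/Kₚ) = (8.314 J mol⁻¹ K⁻¹)(1100 K) × ln(3.58/0.836)
   = (9.145 kJ/mol)(1.454) = 13.3 kJ/mol
ΔG > 0, so the forward reaction is non-spontaneous (proceeds in reverse).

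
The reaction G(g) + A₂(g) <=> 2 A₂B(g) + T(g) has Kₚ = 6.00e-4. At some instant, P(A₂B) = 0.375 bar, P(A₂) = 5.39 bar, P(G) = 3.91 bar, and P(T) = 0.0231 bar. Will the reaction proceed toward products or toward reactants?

to the right

Qₚ = P(A₂B)²·P(T) / (P(G)·P(A₂)) = (0.375)²·(0.0231) / ((3.91)·(5.39)) = 1.54e-4
Qₚ = 1.54e-4 < Kₚ = 6.00e-4, so the forward reaction proceeds.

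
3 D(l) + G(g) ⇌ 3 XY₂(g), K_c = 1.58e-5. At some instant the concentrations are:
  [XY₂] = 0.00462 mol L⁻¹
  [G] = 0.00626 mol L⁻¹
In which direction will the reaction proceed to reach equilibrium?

(D is a pure liquid — omitted from Q_c.)
Q_c = [XY₂]³ / [G] = (0.00462)³ / (0.00626) = 1.58e-5
Q_c = 1.58e-5 = K_c, so the system is already at equilibrium.

neither direction; the system is at equilibrium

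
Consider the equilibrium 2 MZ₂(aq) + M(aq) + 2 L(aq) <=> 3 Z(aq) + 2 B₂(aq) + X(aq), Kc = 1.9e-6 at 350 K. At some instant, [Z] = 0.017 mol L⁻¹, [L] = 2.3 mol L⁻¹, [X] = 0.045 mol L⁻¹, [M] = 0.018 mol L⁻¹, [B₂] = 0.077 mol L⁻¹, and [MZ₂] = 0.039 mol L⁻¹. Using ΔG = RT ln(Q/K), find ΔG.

ΔG = 4.54 kJ/mol

Qc = [Z]³·[B₂]²·[X] / ([MZ₂]²·[M]·[L]²) = (0.017)³·(0.077)²·(0.045) / ((0.039)²·(0.018)·(2.3)²) = 9.05e-6
ΔG = RT ln(Qc/Kc) = (8.314 J mol⁻¹ K⁻¹)(350 K) × ln(9.05e-6/1.9e-6)
   = (2.910 kJ/mol)(1.561) = 4.54 kJ/mol
ΔG > 0, so the forward reaction is non-spontaneous (proceeds in reverse).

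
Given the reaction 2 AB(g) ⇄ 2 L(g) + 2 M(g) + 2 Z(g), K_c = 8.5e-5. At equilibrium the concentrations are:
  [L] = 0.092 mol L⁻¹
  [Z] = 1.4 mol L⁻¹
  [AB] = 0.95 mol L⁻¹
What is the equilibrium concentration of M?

At equilibrium, K_c = [L]²·[M]²·[Z]² / [AB]² = 8.5e-5.
(0.092)²·([M])²·(1.4)² / (0.95)² = 8.5e-5
[M]² = 0.00462 ⇒ [M] = 0.068 mol L⁻¹

[M] = 0.068 mol L⁻¹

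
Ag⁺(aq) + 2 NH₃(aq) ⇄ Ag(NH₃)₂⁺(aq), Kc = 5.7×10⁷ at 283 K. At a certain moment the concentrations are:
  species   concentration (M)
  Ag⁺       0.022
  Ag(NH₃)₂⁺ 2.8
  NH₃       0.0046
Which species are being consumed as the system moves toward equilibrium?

Qc = [Ag(NH₃)₂⁺] / ([Ag⁺]·[NH₃]²) = (2.8) / ((0.022)·(0.0046)²) = 6.0×10⁶
Qc = 6.0×10⁶ < Kc = 5.7×10⁷: net forward reaction.

Ag⁺, NH₃ (reactants)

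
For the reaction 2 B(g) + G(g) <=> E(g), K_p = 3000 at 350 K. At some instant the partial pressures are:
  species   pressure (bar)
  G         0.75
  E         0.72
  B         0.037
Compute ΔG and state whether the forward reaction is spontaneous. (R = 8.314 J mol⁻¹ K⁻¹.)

Q_p = P(E) / (P(B)²·P(G)) = (0.72) / ((0.037)²·(0.75)) = 701
ΔG = RT ln(Q_p/K_p) = (8.314 J mol⁻¹ K⁻¹)(350 K) × ln(701/3000)
   = (2.910 kJ/mol)(-1.454) = -4.23 kJ/mol
ΔG < 0, so the forward reaction is spontaneous (proceeds forward).

ΔG = -4.23 kJ/mol; the forward reaction is spontaneous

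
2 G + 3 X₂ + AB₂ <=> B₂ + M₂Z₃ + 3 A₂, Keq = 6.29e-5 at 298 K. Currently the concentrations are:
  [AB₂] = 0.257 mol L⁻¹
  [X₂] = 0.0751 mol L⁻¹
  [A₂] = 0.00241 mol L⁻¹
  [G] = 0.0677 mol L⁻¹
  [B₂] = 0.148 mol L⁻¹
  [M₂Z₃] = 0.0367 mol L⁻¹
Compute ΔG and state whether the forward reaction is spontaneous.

ΔG = 2.19 kJ/mol; the forward reaction is non-spontaneous

Q = [B₂]·[M₂Z₃]·[A₂]³ / ([G]²·[X₂]³·[AB₂]) = (0.148)·(0.0367)·(0.00241)³ / ((0.0677)²·(0.0751)³·(0.257)) = 1.52e-4
ΔG = RT ln(Q/Keq) = (8.314 J mol⁻¹ K⁻¹)(298 K) × ln(1.52e-4/6.29e-5)
   = (2.478 kJ/mol)(0.8823) = 2.19 kJ/mol
ΔG > 0, so the forward reaction is non-spontaneous (proceeds in reverse).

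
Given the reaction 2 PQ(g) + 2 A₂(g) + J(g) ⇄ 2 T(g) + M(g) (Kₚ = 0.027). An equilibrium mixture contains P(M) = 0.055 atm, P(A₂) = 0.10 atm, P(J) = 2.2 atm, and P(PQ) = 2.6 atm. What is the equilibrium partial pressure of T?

P(T) = 0.27 atm

At equilibrium, Kₚ = P(T)²·P(M) / (P(PQ)²·P(A₂)²·P(J)) = 0.027.
(P(T))²·(0.055) / ((2.6)²·(0.10)²·(2.2)) = 0.027
P(T)² = 0.0730 ⇒ P(T) = 0.27 atm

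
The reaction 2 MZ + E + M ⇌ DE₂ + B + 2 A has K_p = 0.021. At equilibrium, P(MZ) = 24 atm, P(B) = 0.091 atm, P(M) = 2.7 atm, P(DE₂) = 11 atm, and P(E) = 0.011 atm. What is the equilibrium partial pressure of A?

P(A) = 0.60 atm

At equilibrium, K_p = P(DE₂)·P(B)·P(A)² / (P(MZ)²·P(E)·P(M)) = 0.021.
(11)·(0.091)·(P(A))² / ((24)²·(0.011)·(2.7)) = 0.021
P(A)² = 0.359 ⇒ P(A) = 0.60 atm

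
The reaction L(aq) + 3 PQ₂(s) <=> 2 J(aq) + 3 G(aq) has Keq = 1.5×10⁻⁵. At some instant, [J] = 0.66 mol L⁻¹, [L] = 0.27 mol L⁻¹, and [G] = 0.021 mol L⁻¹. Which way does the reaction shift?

at equilibrium

(PQ₂ is a pure solid — omitted from Q.)
Q = [J]²·[G]³ / [L] = (0.66)²·(0.021)³ / (0.27) = 1.5×10⁻⁵
Q = 1.5×10⁻⁵ = Keq, so the system is already at equilibrium.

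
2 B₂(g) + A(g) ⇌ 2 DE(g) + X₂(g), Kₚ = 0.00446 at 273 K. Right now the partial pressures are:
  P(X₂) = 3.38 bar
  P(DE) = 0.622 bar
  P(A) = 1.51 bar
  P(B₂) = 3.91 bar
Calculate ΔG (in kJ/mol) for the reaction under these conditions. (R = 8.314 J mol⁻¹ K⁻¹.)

ΔG = 5.77 kJ/mol

Qₚ = P(DE)²·P(X₂) / (P(B₂)²·P(A)) = (0.622)²·(3.38) / ((3.91)²·(1.51)) = 0.0566
ΔG = RT ln(Qₚ/Kₚ) = (8.314 J mol⁻¹ K⁻¹)(273 K) × ln(0.0566/0.00446)
   = (2.270 kJ/mol)(2.541) = 5.77 kJ/mol
ΔG > 0, so the forward reaction is non-spontaneous (proceeds in reverse).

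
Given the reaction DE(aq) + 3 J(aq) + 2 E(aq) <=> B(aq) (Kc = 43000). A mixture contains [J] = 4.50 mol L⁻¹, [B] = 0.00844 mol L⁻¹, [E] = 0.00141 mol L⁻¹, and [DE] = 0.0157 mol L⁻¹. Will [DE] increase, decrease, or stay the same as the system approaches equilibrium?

Qc = [B] / ([DE]·[J]³·[E]²) = (0.00844) / ((0.0157)·(4.50)³·(0.00141)²) = 2970
Qc = 2970 < Kc = 43000: net forward reaction.
DE is a reactant, so it decreases.

decrease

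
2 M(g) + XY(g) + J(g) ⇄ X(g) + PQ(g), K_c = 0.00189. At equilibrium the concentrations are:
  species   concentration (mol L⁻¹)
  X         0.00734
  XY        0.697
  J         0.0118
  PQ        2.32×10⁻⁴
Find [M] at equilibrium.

[M] = 0.331 mol L⁻¹

At equilibrium, K_c = [X]·[PQ] / ([M]²·[XY]·[J]) = 0.00189.
(0.00734)·(2.32×10⁻⁴) / (([M])²·(0.697)·(0.0118)) = 0.00189
[M]² = 0.110 ⇒ [M] = 0.331 mol L⁻¹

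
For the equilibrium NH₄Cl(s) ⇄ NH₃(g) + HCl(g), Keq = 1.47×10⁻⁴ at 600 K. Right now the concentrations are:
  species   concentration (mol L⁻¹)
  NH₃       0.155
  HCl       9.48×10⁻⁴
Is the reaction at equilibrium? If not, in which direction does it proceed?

(NH₄Cl is a pure solid — omitted from Q.)
Q = [NH₃]·[HCl] = (0.155)·(9.48×10⁻⁴) = 1.47×10⁻⁴
Q = 1.47×10⁻⁴ = Keq, so the system is already at equilibrium.

at equilibrium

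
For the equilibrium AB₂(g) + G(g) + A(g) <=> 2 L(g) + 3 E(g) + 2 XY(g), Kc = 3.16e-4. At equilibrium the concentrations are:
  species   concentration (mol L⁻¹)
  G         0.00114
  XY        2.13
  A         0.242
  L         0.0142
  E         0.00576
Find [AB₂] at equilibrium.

[AB₂] = 0.00201 mol L⁻¹

At equilibrium, Kc = [L]²·[E]³·[XY]² / ([AB₂]·[G]·[A]) = 3.16e-4.
(0.0142)²·(0.00576)³·(2.13)² / (([AB₂])·(0.00114)·(0.242)) = 3.16e-4
[AB₂] = 0.00201 mol L⁻¹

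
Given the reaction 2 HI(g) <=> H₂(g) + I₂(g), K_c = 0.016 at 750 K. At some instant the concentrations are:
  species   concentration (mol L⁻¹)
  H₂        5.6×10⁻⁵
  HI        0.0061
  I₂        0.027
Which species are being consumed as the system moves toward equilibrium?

Q_c = [H₂]·[I₂] / [HI]² = (5.6×10⁻⁵)·(0.027) / (0.0061)² = 0.041
Q_c = 0.041 > K_c = 0.016: net reverse reaction.

H₂, I₂ (products)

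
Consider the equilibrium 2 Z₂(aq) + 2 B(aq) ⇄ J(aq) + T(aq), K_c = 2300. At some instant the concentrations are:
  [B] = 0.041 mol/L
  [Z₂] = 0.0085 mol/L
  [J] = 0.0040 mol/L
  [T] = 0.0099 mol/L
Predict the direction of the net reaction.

in the forward direction

Q_c = [J]·[T] / ([Z₂]²·[B]²) = (0.0040)·(0.0099) / ((0.0085)²·(0.041)²) = 330
Q_c = 330 < K_c = 2300, so the forward reaction proceeds.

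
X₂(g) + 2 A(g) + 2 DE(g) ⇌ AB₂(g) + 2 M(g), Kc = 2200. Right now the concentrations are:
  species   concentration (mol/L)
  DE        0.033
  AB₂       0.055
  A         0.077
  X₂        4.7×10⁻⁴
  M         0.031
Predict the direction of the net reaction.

to the left

Qc = [AB₂]·[M]² / ([X₂]·[A]²·[DE]²) = (0.055)·(0.031)² / ((4.7×10⁻⁴)·(0.077)²·(0.033)²) = 17000
Qc = 17000 > Kc = 2200, so the reverse reaction proceeds.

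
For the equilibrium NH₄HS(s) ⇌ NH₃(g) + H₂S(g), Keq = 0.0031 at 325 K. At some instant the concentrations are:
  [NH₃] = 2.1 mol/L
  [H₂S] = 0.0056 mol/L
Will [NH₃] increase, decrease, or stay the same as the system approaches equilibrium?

decrease

(NH₄HS is a pure solid — omitted from Q.)
Q = [NH₃]·[H₂S] = (2.1)·(0.0056) = 0.012
Q = 0.012 > Keq = 0.0031: net reverse reaction.
NH₃ is a product, so it decreases.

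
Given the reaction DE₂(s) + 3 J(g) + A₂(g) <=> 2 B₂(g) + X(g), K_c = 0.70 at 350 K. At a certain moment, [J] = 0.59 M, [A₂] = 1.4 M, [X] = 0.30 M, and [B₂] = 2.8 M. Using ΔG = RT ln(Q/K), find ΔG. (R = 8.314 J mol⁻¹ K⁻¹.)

(DE₂ is a pure solid — omitted from Q_c.)
Q_c = [B₂]²·[X] / ([J]³·[A₂]) = (2.8)²·(0.30) / ((0.59)³·(1.4)) = 8.18
ΔG = RT ln(Q_c/K_c) = (8.314 J mol⁻¹ K⁻¹)(350 K) × ln(8.18/0.70)
   = (2.910 kJ/mol)(2.458) = 7.15 kJ/mol
ΔG > 0, so the forward reaction is non-spontaneous (proceeds in reverse).

ΔG = 7.15 kJ/mol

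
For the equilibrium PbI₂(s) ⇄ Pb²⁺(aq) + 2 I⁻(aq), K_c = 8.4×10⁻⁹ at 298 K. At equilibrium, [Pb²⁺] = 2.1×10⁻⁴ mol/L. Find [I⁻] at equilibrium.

[I⁻] = 0.0063 mol/L

(PbI₂ is a pure solid — omitted from K_c.)
At equilibrium, K_c = [Pb²⁺]·[I⁻]² = 8.4×10⁻⁹.
(2.1×10⁻⁴)·([I⁻])² = 8.4×10⁻⁹
[I⁻]² = 4.00×10⁻⁵ ⇒ [I⁻] = 0.0063 mol/L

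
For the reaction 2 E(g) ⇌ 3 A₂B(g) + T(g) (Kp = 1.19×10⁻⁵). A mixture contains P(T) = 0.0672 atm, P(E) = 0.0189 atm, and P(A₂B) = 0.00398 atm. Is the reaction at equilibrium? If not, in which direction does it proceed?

no net change (already at equilibrium)

Qp = P(A₂B)³·P(T) / P(E)² = (0.00398)³·(0.0672) / (0.0189)² = 1.19×10⁻⁵
Qp = 1.19×10⁻⁵ = Kp, so the system is already at equilibrium.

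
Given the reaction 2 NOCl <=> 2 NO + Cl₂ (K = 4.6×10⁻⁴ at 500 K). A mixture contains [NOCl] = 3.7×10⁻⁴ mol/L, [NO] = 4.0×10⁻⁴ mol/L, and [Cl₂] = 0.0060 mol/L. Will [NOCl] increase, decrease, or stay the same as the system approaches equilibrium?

Q = [NO]²·[Cl₂] / [NOCl]² = (4.0×10⁻⁴)²·(0.0060) / (3.7×10⁻⁴)² = 0.0070
Q = 0.0070 > K = 4.6×10⁻⁴: net reverse reaction.
NOCl is a reactant, so it increases.

increase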